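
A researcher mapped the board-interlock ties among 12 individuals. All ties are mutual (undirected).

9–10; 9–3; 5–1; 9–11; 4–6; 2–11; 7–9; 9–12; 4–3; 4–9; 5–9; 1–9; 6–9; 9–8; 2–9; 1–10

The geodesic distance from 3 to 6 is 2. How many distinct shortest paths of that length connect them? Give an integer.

2

The shortest distance is 2. The length-2 paths are: 3–9–6; 3–4–6.
That gives 2 distinct shortest paths.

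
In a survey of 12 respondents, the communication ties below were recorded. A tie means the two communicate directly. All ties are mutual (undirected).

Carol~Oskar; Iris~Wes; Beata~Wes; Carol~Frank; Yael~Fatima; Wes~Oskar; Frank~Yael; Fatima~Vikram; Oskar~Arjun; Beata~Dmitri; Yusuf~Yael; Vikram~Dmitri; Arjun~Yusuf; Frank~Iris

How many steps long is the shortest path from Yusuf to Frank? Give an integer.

2

One shortest route is Yusuf – Yael – Frank, which uses 2 edges, and Yusuf and Frank are not directly tied, so nothing shorter exists. So d(Yusuf,Frank) = 2.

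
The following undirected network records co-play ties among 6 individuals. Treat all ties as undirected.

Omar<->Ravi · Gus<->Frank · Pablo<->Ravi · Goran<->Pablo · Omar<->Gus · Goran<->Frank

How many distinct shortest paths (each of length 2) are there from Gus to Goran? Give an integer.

The shortest distance is 2, and the only length-2 path is Gus–Frank–Goran. So there is exactly 1 shortest path.

1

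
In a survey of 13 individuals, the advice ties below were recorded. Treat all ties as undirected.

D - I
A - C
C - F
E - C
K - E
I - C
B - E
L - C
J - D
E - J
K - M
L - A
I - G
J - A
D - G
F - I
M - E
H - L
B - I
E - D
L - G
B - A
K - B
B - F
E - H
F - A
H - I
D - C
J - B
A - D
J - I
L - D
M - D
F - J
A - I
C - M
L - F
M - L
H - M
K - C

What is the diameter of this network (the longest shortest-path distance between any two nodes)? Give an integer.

3

Eccentricity of each node (its greatest distance to any other): A:2, B:2, C:2, D:2, E:2, F:2, G:3, H:2, I:2, J:2, K:3, L:2, M:2.
The maximum eccentricity is 3, realized for instance by the pair K–G via K – M – L – G. So the diameter is 3.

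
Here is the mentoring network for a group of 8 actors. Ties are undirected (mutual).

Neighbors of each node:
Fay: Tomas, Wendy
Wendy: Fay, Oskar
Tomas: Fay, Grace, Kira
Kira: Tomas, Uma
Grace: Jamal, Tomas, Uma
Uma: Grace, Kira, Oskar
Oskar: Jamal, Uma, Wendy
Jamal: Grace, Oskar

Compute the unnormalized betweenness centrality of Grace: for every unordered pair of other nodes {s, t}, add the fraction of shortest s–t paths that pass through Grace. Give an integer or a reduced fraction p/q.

4

Pairs whose geodesics pass through Grace — Tomas–Oskar: 2/4; Tomas–Jamal: 1; Tomas–Uma: 1/2; Fay–Jamal: 1/2; Fay–Uma: 1/3; Jamal–Uma: 1/2; Jamal–Kira: 2/3.
All other pairs contribute 0.
Summing the contributions gives betweenness(Grace) = 4.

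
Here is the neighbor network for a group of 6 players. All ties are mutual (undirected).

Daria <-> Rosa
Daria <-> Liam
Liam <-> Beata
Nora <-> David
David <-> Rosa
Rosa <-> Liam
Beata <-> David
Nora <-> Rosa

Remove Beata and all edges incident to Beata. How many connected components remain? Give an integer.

Beata's neighbors (David and Liam) remain reachable from one another through other ties, so the rest of the network stays in one piece.

1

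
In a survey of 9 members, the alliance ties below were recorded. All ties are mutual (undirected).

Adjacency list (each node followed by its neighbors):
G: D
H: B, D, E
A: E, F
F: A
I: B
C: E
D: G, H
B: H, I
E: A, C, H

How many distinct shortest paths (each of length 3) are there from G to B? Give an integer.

The shortest distance is 3, and the only length-3 path is G–D–H–B. So there is exactly 1 shortest path.

1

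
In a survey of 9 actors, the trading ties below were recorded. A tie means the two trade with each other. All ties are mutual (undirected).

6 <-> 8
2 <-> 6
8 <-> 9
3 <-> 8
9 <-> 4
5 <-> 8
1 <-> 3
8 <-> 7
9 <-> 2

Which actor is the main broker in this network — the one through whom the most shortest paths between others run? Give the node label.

8

Unnormalized betweenness of each node: 1:0, 2:1, 3:7, 4:0, 5:0, 6:5/2, 7:0, 8:22, 9:19/2.
8 has the largest value, 22, making it the main broker — the node through which the most shortest paths run.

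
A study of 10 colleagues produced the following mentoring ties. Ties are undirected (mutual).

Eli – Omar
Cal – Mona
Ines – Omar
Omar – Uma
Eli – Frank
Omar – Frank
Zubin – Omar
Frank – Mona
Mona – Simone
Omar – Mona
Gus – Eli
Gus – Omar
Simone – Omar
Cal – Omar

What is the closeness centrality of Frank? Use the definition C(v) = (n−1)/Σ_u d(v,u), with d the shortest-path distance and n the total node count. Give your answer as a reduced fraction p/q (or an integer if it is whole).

3/5

Distances from Frank: Cal:2, Eli:1, Gus:2, Ines:2, Mona:1, Omar:1, Simone:2, Uma:2, Zubin:2. Sum = 15.
n = 10, so closeness = 9/15 = 3/5.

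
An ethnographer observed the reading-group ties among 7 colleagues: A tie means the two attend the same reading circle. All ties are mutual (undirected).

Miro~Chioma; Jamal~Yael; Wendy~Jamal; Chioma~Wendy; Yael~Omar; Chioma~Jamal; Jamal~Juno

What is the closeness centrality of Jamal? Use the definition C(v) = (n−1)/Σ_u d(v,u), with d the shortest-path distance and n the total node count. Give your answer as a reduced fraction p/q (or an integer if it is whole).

Distances from Jamal: Chioma:1, Juno:1, Miro:2, Omar:2, Wendy:1, Yael:1. Sum = 8.
n = 7, so closeness = 6/8 = 3/4.

3/4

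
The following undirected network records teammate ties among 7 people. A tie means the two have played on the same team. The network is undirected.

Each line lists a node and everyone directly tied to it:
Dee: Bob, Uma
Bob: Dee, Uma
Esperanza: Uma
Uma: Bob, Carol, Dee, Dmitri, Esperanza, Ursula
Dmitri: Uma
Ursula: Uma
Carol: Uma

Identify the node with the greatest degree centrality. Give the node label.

Uma

Degrees — Bob:2, Carol:1, Dee:2, Dmitri:1, Esperanza:1, Uma:6, Ursula:1.
The maximum is 6, attained only by Uma.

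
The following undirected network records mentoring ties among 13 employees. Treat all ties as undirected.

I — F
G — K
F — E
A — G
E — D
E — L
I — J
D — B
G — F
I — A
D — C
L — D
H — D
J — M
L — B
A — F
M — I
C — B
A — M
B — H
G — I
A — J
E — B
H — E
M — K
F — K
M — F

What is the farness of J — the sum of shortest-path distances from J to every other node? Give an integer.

Distances from J: A:1, B:4, C:5, D:4, E:3, F:2, G:2, H:4, I:1, K:2, L:4, M:1.
Sum = 1 + 4 + 5 + 4 + 3 + 2 + 2 + 4 + 1 + 2 + 4 + 1 = 33.

33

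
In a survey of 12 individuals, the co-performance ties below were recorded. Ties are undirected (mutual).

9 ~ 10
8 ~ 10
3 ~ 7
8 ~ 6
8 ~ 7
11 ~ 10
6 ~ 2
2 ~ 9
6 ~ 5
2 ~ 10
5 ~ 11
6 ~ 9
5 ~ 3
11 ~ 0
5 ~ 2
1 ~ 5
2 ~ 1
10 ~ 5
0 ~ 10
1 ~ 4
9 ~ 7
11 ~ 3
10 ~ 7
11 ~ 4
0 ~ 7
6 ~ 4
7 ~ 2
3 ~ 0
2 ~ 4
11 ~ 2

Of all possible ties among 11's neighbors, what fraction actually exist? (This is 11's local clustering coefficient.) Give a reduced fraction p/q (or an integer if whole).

11's neighbors: 0, 2, 3, 4, 5, and 10 (k = 6).
Possible neighbor pairs: C(6,2) = 15. Edges among them: 0–3, 0–10, 2–4, 2–5, 2–10, 3–5, 5–10 → e = 7.
Clustering(11) = 7/15.

7/15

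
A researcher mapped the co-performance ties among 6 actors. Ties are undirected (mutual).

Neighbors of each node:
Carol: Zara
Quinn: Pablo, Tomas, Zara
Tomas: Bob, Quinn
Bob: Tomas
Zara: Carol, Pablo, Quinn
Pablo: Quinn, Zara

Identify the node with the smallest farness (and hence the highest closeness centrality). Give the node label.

Farness (sum of distances to all others) for each node — Bob:13, Carol:12, Pablo:9, Quinn:7, Tomas:9, Zara:8.
The smallest farness is 7, for Quinn, so Quinn has the highest closeness.

Quinn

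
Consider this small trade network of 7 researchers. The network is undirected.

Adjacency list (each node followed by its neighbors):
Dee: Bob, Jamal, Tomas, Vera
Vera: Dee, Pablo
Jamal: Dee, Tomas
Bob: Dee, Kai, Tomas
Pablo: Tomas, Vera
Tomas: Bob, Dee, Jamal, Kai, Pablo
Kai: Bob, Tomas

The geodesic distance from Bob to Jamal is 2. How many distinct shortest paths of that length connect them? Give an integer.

2

The shortest distance is 2. The length-2 paths are: Bob–Dee–Jamal; Bob–Tomas–Jamal.
That gives 2 distinct shortest paths.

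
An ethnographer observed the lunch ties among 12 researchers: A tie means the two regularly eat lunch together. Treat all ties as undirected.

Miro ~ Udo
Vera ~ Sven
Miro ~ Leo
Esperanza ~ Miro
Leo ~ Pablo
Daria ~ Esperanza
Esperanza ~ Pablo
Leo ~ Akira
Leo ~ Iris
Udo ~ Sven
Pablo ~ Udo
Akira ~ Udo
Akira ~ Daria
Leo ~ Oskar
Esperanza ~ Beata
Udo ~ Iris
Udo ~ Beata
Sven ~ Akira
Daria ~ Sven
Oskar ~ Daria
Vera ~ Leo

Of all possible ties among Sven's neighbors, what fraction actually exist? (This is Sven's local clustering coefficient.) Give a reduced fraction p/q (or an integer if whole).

1/3

Sven's neighbors: Akira, Daria, Udo, and Vera (k = 4).
Possible neighbor pairs: C(4,2) = 6. Edges among them: Akira–Daria, Akira–Udo → e = 2.
Clustering(Sven) = 2/6 = 1/3.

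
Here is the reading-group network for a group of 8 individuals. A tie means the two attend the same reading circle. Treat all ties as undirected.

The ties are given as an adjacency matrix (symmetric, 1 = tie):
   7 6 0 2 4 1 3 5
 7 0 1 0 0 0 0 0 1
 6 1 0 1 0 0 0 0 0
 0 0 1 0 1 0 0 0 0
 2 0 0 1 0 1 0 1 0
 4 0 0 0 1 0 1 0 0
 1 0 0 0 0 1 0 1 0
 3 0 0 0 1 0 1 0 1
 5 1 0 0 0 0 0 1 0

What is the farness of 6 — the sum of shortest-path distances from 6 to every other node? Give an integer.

Distances from 6: 0:1, 1:4, 2:2, 3:3, 4:3, 5:2, 7:1.
Sum = 1 + 4 + 2 + 3 + 3 + 2 + 1 = 16.

16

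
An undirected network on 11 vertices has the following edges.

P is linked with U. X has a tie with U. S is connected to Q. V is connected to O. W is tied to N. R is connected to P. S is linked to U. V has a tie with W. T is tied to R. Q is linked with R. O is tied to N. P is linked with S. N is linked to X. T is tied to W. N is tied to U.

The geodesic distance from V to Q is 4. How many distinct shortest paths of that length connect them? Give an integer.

The shortest distance is 4, and the only length-4 path is V–W–T–R–Q. So there is exactly 1 shortest path.

1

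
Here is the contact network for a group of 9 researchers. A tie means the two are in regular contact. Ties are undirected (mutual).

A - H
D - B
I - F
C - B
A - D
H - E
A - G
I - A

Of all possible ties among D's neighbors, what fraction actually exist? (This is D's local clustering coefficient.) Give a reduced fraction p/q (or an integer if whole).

D's neighbors: A and B (k = 2).
Possible neighbor pairs: C(2,2) = 1. Edges among them: none → e = 0.
Clustering(D) = 0/1.

0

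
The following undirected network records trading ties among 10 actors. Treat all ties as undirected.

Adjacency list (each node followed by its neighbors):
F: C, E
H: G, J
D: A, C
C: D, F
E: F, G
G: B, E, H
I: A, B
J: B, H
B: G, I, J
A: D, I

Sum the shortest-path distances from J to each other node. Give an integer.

Distances from J: A:3, B:1, C:5, D:4, E:3, F:4, G:2, H:1, I:2.
Sum = 3 + 1 + 5 + 4 + 3 + 4 + 2 + 1 + 2 = 25.

25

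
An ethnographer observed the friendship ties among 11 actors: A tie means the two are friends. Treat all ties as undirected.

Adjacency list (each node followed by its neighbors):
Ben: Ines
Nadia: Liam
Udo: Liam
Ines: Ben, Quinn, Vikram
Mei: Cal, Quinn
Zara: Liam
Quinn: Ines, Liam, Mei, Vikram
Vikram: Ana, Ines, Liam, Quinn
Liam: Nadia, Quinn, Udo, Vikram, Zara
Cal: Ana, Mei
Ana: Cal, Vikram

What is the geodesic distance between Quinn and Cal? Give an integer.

One shortest route is Quinn – Mei – Cal, which uses 2 edges, and Quinn and Cal are not directly tied, so nothing shorter exists. So d(Quinn,Cal) = 2.

2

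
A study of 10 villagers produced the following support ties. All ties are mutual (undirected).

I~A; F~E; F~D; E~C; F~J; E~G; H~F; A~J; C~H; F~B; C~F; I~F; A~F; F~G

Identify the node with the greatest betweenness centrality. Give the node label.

Unnormalized betweenness of each node: A:1/2, B:0, C:1/2, D:0, E:1/2, F:59/2, G:0, H:0, I:0, J:0.
F has the largest value, 59/2, making it the main broker — the node through which the most shortest paths run.

F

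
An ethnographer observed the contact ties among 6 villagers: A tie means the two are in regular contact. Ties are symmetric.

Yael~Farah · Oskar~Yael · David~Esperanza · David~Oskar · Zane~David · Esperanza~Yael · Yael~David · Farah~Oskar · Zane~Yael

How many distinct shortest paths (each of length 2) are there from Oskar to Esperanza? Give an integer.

The shortest distance is 2. The length-2 paths are: Oskar–Yael–Esperanza; Oskar–David–Esperanza.
That gives 2 distinct shortest paths.

2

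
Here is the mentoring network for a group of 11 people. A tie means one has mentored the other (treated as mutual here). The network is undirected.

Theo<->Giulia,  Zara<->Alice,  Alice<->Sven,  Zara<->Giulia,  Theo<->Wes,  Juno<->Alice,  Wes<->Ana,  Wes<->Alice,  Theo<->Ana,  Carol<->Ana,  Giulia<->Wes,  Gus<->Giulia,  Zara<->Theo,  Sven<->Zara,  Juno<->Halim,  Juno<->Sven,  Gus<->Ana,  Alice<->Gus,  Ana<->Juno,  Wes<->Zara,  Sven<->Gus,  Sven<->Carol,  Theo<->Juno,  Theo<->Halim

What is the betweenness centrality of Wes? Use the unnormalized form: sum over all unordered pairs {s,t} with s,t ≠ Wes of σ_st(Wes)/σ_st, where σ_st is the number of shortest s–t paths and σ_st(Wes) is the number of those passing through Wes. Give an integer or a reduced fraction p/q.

Pairs whose geodesics pass through Wes — Zara–Ana: 1/2; Ana–Alice: 1/3; Ana–Giulia: 1/3; Theo–Alice: 1/3; Carol–Giulia: 1/5; Alice–Giulia: 1/3.
All other pairs contribute 0.
Summing the contributions gives betweenness(Wes) = 61/30.

61/30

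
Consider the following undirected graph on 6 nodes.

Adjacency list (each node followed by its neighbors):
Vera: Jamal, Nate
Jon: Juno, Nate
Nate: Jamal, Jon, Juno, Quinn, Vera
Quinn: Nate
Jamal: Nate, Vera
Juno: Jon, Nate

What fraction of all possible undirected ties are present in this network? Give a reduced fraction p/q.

There are 7 edges and 6 nodes, so the maximum possible is C(6,2) = 15.
Density = 7/15.

7/15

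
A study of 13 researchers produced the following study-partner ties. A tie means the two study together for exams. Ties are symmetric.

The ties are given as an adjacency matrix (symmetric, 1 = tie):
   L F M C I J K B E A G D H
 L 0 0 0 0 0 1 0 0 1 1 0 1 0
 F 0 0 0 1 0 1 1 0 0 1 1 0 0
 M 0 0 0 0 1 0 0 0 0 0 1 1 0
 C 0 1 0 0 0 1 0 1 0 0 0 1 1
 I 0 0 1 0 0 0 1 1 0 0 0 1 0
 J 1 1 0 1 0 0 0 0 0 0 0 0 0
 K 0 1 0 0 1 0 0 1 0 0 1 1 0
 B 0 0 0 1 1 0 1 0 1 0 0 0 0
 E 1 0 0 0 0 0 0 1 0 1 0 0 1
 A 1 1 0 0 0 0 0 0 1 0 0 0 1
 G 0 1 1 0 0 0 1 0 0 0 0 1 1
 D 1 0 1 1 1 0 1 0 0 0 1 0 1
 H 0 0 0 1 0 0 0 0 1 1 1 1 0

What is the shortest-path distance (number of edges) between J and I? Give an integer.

3

One shortest route is J – L – D – I, which uses 3 edges, and at distance 2 from J we only reach {A, B, D, E, G, H, K}, which does not include I. So d(J,I) = 3.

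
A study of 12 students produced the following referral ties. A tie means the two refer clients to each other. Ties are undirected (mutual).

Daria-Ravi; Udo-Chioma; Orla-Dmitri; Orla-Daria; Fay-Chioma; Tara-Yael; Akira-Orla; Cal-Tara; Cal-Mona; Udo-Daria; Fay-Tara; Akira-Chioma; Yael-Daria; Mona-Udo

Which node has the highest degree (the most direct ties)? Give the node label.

Degrees — Akira:2, Cal:2, Chioma:3, Daria:4, Dmitri:1, Fay:2, Mona:2, Orla:3, Ravi:1, Tara:3, Udo:3, Yael:2.
The maximum is 4, attained only by Daria.

Daria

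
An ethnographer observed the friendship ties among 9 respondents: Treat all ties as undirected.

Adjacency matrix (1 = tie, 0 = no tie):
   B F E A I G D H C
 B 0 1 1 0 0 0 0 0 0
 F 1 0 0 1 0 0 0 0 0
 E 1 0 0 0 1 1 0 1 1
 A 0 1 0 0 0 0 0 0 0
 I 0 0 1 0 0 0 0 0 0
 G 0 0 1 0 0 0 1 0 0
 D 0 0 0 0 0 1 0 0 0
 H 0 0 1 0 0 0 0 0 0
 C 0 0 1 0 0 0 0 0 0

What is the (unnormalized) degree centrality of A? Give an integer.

1

A is directly tied to F. That is 1 neighbor, so the degree of A is 1.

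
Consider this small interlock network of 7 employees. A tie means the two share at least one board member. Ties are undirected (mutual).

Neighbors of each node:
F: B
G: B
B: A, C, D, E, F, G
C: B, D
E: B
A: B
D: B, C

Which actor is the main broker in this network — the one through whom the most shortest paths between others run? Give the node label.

B

Unnormalized betweenness of each node: A:0, B:14, C:0, D:0, E:0, F:0, G:0.
B has the largest value, 14, making it the main broker — the node through which the most shortest paths run.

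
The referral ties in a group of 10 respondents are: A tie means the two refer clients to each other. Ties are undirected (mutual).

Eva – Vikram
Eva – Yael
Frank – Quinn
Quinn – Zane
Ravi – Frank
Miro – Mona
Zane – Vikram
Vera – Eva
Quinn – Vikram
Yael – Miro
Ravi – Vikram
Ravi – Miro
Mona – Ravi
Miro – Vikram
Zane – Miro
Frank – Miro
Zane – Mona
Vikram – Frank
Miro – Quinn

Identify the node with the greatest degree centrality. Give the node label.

Degrees — Eva:3, Frank:4, Miro:7, Mona:3, Quinn:4, Ravi:4, Vera:1, Vikram:6, Yael:2, Zane:4.
The maximum is 7, attained only by Miro.

Miro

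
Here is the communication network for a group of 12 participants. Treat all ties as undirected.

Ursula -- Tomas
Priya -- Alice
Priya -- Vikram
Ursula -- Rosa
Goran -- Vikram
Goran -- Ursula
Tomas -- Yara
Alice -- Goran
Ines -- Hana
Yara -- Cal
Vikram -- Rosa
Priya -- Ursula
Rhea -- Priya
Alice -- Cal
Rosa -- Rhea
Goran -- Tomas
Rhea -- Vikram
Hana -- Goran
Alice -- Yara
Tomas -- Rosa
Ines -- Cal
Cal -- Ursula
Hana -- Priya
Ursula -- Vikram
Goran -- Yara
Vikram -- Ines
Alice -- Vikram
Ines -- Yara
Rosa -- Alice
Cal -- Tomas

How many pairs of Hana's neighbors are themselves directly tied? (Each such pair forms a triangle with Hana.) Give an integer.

Hana's neighbors are Goran, Ines, and Priya, but none of them are tied to each other, so no triangle contains Hana.

0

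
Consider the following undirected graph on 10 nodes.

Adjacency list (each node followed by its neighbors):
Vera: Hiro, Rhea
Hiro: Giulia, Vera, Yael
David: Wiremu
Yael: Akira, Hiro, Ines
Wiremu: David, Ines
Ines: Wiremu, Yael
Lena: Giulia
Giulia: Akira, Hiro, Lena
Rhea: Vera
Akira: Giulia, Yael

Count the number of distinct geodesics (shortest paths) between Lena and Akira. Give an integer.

The shortest distance is 2, and the only length-2 path is Lena–Giulia–Akira. So there is exactly 1 shortest path.

1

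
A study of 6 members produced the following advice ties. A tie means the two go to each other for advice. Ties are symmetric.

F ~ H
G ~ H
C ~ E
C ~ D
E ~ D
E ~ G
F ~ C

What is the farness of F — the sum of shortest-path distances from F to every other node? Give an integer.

Distances from F: C:1, D:2, E:2, G:2, H:1.
Sum = 1 + 2 + 2 + 2 + 1 = 8.

8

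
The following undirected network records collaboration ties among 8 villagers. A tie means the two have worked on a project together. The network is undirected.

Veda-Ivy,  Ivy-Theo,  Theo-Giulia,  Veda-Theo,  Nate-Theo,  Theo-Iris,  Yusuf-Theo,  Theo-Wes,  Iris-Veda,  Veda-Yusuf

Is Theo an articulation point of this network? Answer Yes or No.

Yes

Removing Theo leaves {Iris, Ivy, Veda, and Yusuf} with no path to {Giulia}, so the network splits into 4 components. Theo is a cut vertex.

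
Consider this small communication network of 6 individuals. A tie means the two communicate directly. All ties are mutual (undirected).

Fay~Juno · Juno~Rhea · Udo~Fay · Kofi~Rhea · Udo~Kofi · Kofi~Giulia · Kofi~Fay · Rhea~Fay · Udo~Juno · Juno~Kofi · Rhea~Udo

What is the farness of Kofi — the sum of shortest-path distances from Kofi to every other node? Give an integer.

5

Distances from Kofi: Fay:1, Giulia:1, Juno:1, Rhea:1, Udo:1.
Sum = 1 + 1 + 1 + 1 + 1 = 5.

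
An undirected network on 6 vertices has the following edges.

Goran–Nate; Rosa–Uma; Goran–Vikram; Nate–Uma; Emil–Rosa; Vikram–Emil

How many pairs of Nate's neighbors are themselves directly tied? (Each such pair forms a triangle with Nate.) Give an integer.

0

Nate's neighbors are Goran and Uma, but none of them are tied to each other, so no triangle contains Nate.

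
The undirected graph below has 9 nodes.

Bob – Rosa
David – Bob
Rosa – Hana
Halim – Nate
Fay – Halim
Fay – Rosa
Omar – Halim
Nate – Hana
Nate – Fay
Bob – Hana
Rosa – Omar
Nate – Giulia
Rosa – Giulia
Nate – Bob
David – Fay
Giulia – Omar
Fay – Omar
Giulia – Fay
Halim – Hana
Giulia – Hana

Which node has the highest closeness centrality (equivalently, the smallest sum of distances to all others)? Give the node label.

Fay

Farness (sum of distances to all others) for each node — Bob:12, David:14, Fay:10, Giulia:11, Halim:12, Hana:11, Nate:11, Omar:12, Rosa:11.
The smallest farness is 10, for Fay, so Fay has the highest closeness.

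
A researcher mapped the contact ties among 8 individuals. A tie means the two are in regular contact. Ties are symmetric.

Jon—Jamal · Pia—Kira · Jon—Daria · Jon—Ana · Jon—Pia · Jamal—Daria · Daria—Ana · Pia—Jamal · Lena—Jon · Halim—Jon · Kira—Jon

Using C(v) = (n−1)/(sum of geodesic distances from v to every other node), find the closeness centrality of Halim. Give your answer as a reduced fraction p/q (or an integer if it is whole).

Distances from Halim: Ana:2, Daria:2, Jamal:2, Jon:1, Kira:2, Lena:2, Pia:2. Sum = 13.
n = 8, so closeness = 7/13.

7/13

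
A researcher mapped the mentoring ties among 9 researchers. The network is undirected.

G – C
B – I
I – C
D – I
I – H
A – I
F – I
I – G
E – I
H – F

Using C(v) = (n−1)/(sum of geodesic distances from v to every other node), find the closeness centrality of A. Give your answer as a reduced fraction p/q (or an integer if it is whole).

8/15

Distances from A: B:2, C:2, D:2, E:2, F:2, G:2, H:2, I:1. Sum = 15.
n = 9, so closeness = 8/15.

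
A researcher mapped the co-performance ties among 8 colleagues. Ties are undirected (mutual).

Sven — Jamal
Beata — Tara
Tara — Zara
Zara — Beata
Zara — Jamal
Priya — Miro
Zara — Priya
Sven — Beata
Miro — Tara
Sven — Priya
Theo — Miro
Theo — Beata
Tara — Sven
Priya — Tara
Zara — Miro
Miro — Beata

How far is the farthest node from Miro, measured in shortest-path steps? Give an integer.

Distances from Miro: Beata:1, Jamal:2, Priya:1, Sven:2, Tara:1, Theo:1, Zara:1.
The largest is 2 (to Sven and Jamal), so the eccentricity of Miro is 2.

2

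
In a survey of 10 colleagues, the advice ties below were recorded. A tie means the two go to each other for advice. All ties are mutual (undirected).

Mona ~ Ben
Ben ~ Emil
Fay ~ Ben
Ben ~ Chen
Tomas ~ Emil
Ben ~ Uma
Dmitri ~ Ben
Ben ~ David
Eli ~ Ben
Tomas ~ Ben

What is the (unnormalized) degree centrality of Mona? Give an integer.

Mona is directly tied to Ben. That is 1 neighbor, so the degree of Mona is 1.

1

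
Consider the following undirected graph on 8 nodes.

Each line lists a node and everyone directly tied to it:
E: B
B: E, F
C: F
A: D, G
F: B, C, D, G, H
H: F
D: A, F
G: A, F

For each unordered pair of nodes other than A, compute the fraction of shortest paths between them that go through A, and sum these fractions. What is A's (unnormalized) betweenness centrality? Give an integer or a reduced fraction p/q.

Pairs whose geodesics pass through A — G–D: 1/2.
All other pairs contribute 0.
Summing the contributions gives betweenness(A) = 1/2.

1/2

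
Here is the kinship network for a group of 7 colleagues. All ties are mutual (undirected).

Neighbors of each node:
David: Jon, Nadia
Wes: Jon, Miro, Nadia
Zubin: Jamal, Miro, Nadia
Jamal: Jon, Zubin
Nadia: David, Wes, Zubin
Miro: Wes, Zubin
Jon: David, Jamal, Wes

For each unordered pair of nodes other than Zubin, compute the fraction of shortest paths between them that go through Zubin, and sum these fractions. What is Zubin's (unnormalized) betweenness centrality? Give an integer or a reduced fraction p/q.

Pairs whose geodesics pass through Zubin — Nadia–Jamal: 1; Nadia–Miro: 1/2; David–Miro: 1/3; Jamal–Miro: 1.
All other pairs contribute 0.
Summing the contributions gives betweenness(Zubin) = 17/6.

17/6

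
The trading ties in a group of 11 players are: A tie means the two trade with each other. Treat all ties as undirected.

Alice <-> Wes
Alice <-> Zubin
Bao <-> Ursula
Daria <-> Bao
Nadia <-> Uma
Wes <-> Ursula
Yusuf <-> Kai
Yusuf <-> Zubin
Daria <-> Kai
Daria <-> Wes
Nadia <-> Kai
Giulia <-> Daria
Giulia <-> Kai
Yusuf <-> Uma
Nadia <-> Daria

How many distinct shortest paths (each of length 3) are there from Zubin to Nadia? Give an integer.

2

The shortest distance is 3. The length-3 paths are: Zubin–Yusuf–Kai–Nadia; Zubin–Yusuf–Uma–Nadia.
That gives 2 distinct shortest paths.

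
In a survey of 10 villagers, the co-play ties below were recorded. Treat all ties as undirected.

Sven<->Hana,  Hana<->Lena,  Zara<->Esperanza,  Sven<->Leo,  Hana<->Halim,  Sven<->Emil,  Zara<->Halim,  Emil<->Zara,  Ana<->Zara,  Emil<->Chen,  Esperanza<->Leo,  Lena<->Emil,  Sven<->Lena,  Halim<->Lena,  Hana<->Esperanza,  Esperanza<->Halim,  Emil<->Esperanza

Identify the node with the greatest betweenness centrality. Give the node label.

Unnormalized betweenness of each node: Ana:0, Chen:0, Emil:35/3, Esperanza:41/6, Halim:7/3, Hana:7/6, Lena:11/6, Leo:1/3, Sven:19/6, Zara:26/3.
Emil has the largest value, 35/3, making it the main broker — the node through which the most shortest paths run.

Emil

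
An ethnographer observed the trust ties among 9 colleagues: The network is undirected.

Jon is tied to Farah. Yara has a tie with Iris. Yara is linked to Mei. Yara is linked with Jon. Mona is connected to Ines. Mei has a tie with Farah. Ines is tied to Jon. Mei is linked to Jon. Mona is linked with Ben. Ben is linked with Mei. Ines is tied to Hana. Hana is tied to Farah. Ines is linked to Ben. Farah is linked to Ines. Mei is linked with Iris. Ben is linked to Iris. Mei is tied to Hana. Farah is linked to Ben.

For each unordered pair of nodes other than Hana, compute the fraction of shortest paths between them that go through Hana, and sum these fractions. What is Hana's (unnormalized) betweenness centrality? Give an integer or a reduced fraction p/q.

Pairs whose geodesics pass through Hana — Ines–Mei: 1/4.
All other pairs contribute 0.
Summing the contributions gives betweenness(Hana) = 1/4.

1/4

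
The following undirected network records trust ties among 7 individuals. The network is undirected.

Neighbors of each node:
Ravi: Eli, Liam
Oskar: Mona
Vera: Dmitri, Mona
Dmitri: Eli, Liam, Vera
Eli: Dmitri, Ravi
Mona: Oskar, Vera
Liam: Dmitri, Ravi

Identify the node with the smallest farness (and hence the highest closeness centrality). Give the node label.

Farness (sum of distances to all others) for each node — Dmitri:10, Eli:13, Liam:13, Mona:14, Oskar:19, Ravi:16, Vera:11.
The smallest farness is 10, for Dmitri, so Dmitri has the highest closeness.

Dmitri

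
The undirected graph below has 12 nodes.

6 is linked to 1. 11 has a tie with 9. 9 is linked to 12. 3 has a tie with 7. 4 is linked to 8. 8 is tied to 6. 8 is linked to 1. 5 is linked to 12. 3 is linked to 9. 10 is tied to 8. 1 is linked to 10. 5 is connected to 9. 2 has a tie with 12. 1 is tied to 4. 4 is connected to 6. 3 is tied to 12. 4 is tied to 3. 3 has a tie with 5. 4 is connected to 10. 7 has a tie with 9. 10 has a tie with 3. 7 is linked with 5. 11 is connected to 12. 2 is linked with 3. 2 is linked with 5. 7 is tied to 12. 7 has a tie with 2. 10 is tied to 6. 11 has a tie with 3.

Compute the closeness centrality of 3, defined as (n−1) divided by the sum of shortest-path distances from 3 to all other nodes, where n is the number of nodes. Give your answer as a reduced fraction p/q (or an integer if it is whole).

Distances from 3: 1:2, 2:1, 4:1, 5:1, 6:2, 7:1, 8:2, 9:1, 10:1, 11:1, 12:1. Sum = 14.
n = 12, so closeness = 11/14.

11/14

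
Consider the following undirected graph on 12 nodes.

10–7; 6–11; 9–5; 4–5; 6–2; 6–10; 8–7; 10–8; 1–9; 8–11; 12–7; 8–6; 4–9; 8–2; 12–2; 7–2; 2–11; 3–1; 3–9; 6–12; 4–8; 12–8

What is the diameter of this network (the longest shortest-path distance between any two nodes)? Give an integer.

4

Eccentricity of each node (its greatest distance to any other): 1:4, 2:4, 3:4, 4:2, 5:3, 6:4, 7:4, 8:3, 9:3, 10:4, 11:4, 12:4.
The maximum eccentricity is 4, realized for instance by the pair 1–12 via 1 – 9 – 4 – 8 – 12. So the diameter is 4.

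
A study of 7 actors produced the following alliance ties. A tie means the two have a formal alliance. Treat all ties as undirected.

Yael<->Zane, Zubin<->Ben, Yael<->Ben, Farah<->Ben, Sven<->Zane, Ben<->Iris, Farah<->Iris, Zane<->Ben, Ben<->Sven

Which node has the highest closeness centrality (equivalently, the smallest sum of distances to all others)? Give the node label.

Ben

Farness (sum of distances to all others) for each node — Ben:6, Farah:10, Iris:10, Sven:10, Yael:10, Zane:9, Zubin:11.
The smallest farness is 6, for Ben, so Ben has the highest closeness.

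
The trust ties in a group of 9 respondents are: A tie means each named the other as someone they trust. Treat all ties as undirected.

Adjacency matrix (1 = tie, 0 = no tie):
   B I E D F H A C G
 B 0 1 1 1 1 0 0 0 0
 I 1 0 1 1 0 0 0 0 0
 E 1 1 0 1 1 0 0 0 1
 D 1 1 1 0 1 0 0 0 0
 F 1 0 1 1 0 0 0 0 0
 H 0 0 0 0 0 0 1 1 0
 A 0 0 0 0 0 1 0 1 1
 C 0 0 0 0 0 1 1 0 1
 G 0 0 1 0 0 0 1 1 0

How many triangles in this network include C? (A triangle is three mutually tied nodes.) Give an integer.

C's neighbors: A, G, and H.
Neighbor pairs that are themselves tied: C–A–G; C–A–H. Each forms one triangle with C, for 2 in total.

2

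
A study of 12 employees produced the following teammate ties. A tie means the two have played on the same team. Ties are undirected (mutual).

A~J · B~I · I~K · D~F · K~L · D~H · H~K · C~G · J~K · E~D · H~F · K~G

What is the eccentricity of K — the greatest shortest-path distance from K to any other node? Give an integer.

Distances from K: A:2, B:2, C:2, D:2, E:3, F:2, G:1, H:1, I:1, J:1, L:1.
The largest is 3 (to E), so the eccentricity of K is 3.

3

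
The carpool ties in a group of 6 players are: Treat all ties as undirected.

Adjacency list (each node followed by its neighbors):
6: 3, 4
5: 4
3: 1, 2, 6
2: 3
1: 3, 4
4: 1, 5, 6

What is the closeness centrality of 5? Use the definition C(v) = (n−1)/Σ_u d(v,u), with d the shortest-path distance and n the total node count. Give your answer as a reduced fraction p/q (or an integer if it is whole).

Distances from 5: 1:2, 2:4, 3:3, 4:1, 6:2. Sum = 12.
n = 6, so closeness = 5/12.

5/12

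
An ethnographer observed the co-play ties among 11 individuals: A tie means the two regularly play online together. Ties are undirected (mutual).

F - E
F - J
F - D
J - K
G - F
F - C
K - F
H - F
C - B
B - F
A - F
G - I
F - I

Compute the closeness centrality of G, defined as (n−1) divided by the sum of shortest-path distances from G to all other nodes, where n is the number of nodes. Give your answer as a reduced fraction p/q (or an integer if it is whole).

Distances from G: A:2, B:2, C:2, D:2, E:2, F:1, H:2, I:1, J:2, K:2. Sum = 18.
n = 11, so closeness = 10/18 = 5/9.

5/9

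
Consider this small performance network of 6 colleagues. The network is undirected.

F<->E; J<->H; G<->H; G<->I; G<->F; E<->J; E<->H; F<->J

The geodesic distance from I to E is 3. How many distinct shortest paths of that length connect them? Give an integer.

The shortest distance is 3. The length-3 paths are: I–G–H–E; I–G–F–E.
That gives 2 distinct shortest paths.

2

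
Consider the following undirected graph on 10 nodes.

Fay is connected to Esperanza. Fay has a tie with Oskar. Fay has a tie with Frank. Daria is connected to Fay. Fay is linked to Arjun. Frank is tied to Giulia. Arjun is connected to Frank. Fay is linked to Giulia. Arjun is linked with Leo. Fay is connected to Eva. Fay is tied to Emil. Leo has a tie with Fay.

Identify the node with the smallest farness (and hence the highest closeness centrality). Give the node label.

Farness (sum of distances to all others) for each node — Arjun:15, Daria:17, Emil:17, Esperanza:17, Eva:17, Fay:9, Frank:15, Giulia:16, Leo:16, Oskar:17.
The smallest farness is 9, for Fay, so Fay has the highest closeness.

Fay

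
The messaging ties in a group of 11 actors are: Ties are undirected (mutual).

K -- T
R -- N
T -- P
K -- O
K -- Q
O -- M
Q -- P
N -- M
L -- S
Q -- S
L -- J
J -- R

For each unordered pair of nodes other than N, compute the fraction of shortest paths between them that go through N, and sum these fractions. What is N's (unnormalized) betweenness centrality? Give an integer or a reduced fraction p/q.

7

Pairs whose geodesics pass through N — J–O: 1; J–M: 1; L–M: 1; T–R: 1; K–R: 1; O–R: 1; M–R: 1.
All other pairs contribute 0.
Summing the contributions gives betweenness(N) = 7.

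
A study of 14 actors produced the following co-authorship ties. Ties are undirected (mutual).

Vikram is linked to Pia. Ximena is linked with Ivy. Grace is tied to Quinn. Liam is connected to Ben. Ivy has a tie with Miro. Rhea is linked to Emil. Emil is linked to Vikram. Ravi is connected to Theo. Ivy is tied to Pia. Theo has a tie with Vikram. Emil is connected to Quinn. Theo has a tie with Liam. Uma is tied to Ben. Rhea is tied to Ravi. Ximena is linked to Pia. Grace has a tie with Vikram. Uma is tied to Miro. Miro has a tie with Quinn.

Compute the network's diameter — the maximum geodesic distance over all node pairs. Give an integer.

4

Eccentricity of each node (its greatest distance to any other): Ben:4, Emil:4, Grace:4, Ivy:4, Liam:4, Miro:4, Pia:4, Quinn:4, Ravi:4, Rhea:4, Theo:4, Uma:4, Vikram:4, Ximena:4.
The maximum eccentricity is 4, realized for instance by the pair Vikram–Uma via Vikram – Pia – Ivy – Miro – Uma. So the diameter is 4.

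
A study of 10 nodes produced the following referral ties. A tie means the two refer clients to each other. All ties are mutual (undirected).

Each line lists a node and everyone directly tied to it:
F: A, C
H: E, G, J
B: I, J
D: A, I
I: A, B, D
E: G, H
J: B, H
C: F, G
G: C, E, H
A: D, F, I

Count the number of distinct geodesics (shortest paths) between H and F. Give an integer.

The shortest distance is 3, and the only length-3 path is H–G–C–F. So there is exactly 1 shortest path.

1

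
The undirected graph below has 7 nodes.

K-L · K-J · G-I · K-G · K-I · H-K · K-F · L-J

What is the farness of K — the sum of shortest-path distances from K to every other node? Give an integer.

Distances from K: F:1, G:1, H:1, I:1, J:1, L:1.
Sum = 1 + 1 + 1 + 1 + 1 + 1 = 6.

6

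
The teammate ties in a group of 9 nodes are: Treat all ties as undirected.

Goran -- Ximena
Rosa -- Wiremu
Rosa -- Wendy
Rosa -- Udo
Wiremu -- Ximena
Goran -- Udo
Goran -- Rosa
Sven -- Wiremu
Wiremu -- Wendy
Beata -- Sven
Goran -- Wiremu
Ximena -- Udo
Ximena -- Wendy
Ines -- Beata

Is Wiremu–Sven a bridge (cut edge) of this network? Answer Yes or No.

Without the Wiremu–Sven edge there is no alternate route between Wiremu and Sven, so the network disconnects. It is a bridge.

Yes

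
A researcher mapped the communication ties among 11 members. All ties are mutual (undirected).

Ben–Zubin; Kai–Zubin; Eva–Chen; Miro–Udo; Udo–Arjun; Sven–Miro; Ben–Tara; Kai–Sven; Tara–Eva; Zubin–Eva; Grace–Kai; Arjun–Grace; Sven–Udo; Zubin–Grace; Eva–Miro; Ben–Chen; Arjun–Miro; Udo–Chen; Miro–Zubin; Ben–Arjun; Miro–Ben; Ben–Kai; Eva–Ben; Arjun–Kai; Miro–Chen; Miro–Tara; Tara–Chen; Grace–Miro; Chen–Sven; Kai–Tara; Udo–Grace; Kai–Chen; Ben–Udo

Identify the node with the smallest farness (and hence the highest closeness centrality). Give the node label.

Farness (sum of distances to all others) for each node — Arjun:15, Ben:12, Chen:13, Eva:15, Grace:15, Kai:13, Miro:11, Sven:16, Tara:15, Udo:14, Zubin:15.
The smallest farness is 11, for Miro, so Miro has the highest closeness.

Miro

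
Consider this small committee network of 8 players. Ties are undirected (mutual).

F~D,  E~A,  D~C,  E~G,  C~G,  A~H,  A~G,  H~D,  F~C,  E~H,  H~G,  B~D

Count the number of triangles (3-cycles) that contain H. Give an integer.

3

H's neighbors: A, D, E, and G.
Neighbor pairs that are themselves tied: H–A–E; H–A–G; H–E–G. Each forms one triangle with H, for 3 in total.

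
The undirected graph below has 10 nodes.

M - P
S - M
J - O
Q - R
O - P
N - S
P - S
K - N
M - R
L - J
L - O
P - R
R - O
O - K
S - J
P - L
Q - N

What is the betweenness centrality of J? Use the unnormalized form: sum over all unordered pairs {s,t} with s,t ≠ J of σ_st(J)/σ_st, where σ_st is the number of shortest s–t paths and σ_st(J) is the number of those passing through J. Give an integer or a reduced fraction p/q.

4/3

Pairs whose geodesics pass through J — L–S: 1/2; L–N: 1/3; S–O: 1/2.
All other pairs contribute 0.
Summing the contributions gives betweenness(J) = 4/3.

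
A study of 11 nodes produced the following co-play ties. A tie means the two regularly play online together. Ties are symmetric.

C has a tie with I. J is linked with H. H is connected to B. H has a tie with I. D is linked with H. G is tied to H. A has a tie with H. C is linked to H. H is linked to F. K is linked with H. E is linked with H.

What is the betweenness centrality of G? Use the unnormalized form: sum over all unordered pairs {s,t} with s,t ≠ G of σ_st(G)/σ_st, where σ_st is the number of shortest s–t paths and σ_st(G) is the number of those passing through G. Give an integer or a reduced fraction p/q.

0

No shortest path between any pair of other nodes passes through G.
Summing the contributions gives betweenness(G) = 0.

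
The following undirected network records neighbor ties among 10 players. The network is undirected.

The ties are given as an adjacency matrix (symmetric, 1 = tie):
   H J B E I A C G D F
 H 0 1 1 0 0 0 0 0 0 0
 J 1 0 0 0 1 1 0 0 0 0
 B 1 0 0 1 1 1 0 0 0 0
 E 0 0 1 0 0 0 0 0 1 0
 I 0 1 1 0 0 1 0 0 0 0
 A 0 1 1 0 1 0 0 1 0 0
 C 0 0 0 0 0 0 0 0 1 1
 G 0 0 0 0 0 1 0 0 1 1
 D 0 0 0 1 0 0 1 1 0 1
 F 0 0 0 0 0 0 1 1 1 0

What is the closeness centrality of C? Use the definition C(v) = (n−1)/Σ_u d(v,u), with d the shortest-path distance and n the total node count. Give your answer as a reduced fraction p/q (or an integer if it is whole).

3/8

Distances from C: A:3, B:3, D:1, E:2, F:1, G:2, H:4, I:4, J:4. Sum = 24.
n = 10, so closeness = 9/24 = 3/8.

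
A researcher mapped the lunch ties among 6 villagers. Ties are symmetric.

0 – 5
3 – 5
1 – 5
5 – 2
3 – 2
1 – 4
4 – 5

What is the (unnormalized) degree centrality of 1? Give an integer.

2

1 is directly tied to 4 and 5. That is 2 neighbors, so the degree of 1 is 2.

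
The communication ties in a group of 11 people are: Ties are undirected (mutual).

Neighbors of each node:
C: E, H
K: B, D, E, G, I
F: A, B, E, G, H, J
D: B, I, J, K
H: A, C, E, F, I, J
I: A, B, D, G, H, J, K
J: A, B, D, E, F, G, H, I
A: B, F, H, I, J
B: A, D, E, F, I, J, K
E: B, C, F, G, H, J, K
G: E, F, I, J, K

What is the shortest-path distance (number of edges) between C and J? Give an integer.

One shortest route is C – E – J, which uses 2 edges, and C and J are not directly tied, so nothing shorter exists. So d(C,J) = 2.

2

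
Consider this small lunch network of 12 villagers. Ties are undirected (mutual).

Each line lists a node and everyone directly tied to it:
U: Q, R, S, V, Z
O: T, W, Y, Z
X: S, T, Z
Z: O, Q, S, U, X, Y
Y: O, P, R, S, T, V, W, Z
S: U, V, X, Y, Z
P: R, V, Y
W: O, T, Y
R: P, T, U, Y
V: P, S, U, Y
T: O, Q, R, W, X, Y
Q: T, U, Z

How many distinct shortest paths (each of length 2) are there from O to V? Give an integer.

1

The shortest distance is 2, and the only length-2 path is O–Y–V. So there is exactly 1 shortest path.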